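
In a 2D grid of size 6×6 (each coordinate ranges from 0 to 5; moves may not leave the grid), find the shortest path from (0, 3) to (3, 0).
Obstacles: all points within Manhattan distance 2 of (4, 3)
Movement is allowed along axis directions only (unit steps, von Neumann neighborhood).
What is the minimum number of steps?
6
(one shortest path: (0, 3) → (1, 3) → (1, 2) → (2, 2) → (2, 1) → (3, 1) → (3, 0))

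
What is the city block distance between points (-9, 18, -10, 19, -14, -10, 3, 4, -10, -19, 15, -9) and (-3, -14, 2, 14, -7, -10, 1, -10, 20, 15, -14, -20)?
182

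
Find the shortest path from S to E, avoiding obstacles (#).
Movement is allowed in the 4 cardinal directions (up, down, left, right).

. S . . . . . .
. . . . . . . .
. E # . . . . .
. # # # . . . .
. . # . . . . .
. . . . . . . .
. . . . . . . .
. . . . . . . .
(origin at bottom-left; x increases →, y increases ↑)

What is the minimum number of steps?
2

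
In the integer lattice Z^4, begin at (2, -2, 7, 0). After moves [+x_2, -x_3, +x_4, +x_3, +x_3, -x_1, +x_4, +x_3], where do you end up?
(1, -1, 9, 2)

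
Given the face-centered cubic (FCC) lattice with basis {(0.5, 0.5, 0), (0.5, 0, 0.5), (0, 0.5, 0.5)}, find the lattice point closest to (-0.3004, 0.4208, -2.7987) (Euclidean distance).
(-0.5, 0.5, -3)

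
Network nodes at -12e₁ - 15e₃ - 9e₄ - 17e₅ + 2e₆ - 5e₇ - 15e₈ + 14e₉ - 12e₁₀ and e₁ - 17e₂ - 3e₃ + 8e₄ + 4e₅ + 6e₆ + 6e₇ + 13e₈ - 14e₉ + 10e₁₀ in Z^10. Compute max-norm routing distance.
28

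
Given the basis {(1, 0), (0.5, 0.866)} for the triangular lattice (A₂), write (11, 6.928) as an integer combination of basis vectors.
7b₁ + 8b₂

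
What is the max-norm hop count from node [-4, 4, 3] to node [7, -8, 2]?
12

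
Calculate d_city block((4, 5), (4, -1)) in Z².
6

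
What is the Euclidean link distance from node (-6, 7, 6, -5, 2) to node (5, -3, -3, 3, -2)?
19.5448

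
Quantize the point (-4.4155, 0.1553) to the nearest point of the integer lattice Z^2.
(-4, 0)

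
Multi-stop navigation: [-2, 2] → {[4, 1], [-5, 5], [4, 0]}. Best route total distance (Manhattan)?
20
(one optimal route: (-2, 2) → (-5, 5) → (4, 1) → (4, 0))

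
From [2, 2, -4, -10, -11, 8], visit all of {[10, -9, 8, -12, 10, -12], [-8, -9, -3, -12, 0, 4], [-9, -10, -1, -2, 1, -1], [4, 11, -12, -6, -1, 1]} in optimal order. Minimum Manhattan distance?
168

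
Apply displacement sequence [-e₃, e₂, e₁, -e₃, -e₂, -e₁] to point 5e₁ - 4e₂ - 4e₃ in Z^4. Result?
(5, -4, -6, 0)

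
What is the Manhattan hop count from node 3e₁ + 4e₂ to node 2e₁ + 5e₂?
2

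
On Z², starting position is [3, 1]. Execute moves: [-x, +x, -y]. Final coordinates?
(3, 0)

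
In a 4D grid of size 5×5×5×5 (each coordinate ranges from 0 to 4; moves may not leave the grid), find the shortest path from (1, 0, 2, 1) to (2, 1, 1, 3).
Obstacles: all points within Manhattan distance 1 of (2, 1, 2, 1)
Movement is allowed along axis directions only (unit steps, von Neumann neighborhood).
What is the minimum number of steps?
5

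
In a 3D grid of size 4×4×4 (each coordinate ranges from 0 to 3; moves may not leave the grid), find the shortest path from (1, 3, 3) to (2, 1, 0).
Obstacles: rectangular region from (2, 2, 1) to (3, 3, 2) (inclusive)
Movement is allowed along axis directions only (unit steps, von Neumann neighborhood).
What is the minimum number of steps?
6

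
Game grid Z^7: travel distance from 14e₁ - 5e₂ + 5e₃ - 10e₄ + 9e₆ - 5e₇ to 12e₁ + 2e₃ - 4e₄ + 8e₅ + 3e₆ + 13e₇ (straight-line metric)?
22.3159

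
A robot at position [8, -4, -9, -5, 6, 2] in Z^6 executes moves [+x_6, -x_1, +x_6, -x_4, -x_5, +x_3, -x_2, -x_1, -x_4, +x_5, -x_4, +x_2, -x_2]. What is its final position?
(6, -5, -8, -8, 6, 4)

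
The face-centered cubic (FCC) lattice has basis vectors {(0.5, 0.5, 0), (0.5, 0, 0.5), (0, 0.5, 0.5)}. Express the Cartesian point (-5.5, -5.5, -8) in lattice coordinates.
-3b₁ - 8b₂ - 8b₃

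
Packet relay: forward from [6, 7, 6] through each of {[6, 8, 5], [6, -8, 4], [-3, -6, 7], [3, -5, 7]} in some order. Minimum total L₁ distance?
35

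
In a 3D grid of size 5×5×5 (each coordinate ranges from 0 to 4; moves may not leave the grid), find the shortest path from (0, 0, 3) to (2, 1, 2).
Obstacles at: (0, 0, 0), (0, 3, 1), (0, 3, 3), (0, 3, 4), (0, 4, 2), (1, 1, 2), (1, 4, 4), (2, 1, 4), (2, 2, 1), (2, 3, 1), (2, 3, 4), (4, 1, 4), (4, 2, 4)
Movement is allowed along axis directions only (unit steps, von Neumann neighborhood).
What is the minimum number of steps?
4
(one shortest path: (0, 0, 3) → (1, 0, 3) → (2, 0, 3) → (2, 1, 3) → (2, 1, 2))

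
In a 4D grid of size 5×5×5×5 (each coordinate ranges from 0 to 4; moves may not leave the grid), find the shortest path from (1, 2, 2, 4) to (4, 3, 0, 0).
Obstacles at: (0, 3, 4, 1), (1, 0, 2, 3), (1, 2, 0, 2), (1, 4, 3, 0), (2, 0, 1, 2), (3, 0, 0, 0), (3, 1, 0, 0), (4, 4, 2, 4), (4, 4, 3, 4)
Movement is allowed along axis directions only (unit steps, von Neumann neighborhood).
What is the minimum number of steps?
10
(one shortest path: (1, 2, 2, 4) → (2, 2, 2, 4) → (3, 2, 2, 4) → (4, 2, 2, 4) → (4, 3, 2, 4) → (4, 3, 1, 4) → (4, 3, 0, 4) → (4, 3, 0, 3) → (4, 3, 0, 2) → (4, 3, 0, 1) → (4, 3, 0, 0))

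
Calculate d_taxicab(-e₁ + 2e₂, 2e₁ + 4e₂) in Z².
5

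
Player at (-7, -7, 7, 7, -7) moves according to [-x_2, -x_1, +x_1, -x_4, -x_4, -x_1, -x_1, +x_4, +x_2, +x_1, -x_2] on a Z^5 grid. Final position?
(-8, -8, 7, 6, -7)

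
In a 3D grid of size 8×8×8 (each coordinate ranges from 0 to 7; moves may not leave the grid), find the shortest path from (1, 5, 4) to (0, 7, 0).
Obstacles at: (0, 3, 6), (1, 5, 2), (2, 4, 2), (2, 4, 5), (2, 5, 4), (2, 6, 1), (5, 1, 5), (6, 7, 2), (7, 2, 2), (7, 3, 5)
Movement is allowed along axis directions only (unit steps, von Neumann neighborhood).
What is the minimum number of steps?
7
(one shortest path: (1, 5, 4) → (0, 5, 4) → (0, 6, 4) → (0, 7, 4) → (0, 7, 3) → (0, 7, 2) → (0, 7, 1) → (0, 7, 0))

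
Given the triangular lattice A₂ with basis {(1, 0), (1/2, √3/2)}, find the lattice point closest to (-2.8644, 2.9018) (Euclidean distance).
(-2.5, 2.598)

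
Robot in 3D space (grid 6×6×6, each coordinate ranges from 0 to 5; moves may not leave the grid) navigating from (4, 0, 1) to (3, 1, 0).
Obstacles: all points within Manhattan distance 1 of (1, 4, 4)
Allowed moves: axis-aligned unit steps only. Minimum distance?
3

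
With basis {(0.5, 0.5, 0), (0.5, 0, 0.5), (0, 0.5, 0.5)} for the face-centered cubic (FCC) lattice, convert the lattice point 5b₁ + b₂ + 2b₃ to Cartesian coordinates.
(3, 3.5, 1.5)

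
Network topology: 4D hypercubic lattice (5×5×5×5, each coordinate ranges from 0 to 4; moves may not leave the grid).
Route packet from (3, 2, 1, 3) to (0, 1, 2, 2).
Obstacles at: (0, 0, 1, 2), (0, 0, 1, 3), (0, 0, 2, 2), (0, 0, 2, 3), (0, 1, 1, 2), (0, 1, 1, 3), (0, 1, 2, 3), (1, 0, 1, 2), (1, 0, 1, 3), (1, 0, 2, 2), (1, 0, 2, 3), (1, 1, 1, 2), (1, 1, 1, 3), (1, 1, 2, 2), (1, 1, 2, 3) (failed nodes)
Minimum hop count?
6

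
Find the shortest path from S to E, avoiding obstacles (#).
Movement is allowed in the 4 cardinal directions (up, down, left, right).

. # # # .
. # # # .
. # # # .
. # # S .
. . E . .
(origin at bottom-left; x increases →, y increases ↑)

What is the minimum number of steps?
2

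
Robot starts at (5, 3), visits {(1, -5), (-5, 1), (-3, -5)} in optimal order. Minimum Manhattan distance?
24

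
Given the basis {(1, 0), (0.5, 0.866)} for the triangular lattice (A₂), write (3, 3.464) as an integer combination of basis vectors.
b₁ + 4b₂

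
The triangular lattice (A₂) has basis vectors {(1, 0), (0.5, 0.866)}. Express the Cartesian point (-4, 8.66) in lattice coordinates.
-9b₁ + 10b₂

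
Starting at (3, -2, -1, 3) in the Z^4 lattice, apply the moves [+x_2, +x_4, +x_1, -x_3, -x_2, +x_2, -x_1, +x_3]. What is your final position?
(3, -1, -1, 4)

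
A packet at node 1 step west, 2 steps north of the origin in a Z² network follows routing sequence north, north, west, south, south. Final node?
(-2, 2)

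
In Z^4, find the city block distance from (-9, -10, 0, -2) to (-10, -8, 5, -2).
8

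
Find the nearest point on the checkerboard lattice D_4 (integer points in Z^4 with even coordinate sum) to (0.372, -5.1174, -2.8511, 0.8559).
(1, -5, -3, 1)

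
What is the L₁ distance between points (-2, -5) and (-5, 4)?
12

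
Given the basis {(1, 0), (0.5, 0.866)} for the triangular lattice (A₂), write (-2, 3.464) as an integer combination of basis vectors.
-4b₁ + 4b₂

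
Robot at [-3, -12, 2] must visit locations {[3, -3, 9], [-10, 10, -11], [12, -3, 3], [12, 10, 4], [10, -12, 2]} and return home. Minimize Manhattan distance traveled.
144
(one optimal route: (-3, -12, 2) → (3, -3, 9) → (-10, 10, -11) → (12, 10, 4) → (12, -3, 3) → (10, -12, 2) → (-3, -12, 2))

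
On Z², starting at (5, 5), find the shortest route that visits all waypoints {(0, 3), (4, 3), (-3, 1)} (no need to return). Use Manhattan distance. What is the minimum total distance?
12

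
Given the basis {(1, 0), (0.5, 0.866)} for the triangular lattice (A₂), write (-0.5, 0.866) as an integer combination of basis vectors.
-b₁ + b₂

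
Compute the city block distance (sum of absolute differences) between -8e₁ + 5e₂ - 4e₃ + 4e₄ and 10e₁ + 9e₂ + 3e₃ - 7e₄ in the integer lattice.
40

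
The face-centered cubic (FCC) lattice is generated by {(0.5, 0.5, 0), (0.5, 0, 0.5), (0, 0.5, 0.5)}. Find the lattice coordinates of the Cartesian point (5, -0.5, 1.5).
3b₁ + 7b₂ - 4b₃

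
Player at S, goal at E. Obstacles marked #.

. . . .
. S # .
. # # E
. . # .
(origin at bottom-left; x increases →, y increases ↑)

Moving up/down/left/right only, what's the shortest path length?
5
(one shortest path: (1, 2) → (1, 3) → (2, 3) → (3, 3) → (3, 2) → (3, 1))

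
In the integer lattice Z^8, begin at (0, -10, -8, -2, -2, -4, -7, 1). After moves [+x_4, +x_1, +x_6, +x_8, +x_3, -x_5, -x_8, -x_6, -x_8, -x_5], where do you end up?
(1, -10, -7, -1, -4, -4, -7, 0)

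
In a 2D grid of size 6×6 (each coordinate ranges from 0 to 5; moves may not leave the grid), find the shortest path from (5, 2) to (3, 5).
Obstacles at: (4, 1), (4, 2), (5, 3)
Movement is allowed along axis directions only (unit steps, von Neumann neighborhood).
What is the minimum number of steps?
9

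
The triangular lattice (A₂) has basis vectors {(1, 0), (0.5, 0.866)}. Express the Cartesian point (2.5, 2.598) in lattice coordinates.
b₁ + 3b₂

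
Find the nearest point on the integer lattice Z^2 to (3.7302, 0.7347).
(4, 1)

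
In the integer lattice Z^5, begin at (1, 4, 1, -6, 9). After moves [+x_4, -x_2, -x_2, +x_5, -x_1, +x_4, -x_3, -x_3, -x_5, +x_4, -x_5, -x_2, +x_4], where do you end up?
(0, 1, -1, -2, 8)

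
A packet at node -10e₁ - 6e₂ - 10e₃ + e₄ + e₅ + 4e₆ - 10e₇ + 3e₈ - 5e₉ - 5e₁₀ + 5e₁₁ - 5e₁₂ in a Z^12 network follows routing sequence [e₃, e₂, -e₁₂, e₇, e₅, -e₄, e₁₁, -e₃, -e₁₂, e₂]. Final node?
(-10, -4, -10, 0, 2, 4, -9, 3, -5, -5, 6, -7)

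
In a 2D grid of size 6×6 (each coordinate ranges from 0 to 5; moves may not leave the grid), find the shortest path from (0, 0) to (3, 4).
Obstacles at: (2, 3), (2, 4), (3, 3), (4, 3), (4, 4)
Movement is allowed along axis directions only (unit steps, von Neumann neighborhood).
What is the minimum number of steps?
9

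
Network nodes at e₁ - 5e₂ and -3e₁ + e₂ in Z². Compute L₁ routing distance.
10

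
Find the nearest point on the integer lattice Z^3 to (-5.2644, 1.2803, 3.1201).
(-5, 1, 3)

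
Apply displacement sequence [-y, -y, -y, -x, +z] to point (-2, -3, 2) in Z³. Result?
(-3, -6, 3)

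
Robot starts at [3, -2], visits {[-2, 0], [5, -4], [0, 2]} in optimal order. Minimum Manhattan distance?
19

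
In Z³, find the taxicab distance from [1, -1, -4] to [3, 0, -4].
3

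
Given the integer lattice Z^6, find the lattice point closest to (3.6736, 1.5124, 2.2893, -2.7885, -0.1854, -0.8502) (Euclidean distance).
(4, 2, 2, -3, 0, -1)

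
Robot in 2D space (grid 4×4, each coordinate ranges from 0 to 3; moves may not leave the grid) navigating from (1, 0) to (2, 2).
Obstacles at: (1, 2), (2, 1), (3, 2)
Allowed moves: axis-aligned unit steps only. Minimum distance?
7
(one shortest path: (1, 0) → (0, 0) → (0, 1) → (0, 2) → (0, 3) → (1, 3) → (2, 3) → (2, 2))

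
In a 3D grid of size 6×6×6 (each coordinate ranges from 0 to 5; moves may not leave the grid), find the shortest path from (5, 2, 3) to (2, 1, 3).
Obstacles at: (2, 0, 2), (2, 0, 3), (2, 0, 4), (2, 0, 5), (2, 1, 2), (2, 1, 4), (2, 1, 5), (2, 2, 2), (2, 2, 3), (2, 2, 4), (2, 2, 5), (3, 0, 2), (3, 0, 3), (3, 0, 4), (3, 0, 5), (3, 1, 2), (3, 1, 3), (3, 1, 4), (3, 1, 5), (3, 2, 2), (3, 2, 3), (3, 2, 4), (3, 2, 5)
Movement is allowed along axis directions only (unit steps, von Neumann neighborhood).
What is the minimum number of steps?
8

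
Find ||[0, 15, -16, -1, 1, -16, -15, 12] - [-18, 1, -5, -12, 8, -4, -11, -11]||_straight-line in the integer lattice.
38.7298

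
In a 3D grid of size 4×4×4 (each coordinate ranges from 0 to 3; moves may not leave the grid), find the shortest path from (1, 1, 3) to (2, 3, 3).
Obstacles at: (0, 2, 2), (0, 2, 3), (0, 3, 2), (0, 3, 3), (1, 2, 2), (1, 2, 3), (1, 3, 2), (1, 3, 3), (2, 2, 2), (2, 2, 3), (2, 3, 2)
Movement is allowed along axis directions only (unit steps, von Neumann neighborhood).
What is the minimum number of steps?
5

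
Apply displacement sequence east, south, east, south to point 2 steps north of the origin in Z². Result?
(2, 0)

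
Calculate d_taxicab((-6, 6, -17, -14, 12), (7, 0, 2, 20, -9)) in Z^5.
93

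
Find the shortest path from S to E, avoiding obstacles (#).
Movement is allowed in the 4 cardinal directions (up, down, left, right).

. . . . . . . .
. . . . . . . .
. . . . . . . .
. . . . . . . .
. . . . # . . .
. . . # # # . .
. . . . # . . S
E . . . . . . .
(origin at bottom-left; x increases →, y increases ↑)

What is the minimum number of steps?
8
(one shortest path: (7, 1) → (6, 1) → (5, 1) → (5, 0) → (4, 0) → (3, 0) → (2, 0) → (1, 0) → (0, 0))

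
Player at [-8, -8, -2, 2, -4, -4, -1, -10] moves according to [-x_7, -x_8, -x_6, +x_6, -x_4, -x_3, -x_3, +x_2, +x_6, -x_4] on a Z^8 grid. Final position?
(-8, -7, -4, 0, -4, -3, -2, -11)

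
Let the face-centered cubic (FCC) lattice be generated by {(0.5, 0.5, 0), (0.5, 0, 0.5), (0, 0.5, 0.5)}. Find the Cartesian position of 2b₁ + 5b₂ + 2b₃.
(3.5, 2, 3.5)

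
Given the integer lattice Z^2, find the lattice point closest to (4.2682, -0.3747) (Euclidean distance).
(4, 0)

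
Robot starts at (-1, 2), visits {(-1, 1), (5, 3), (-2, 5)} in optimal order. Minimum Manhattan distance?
15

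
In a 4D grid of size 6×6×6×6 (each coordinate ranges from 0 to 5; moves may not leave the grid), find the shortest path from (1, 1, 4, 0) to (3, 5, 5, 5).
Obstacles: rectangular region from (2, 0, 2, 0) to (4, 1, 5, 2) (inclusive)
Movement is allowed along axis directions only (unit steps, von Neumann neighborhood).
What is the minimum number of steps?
12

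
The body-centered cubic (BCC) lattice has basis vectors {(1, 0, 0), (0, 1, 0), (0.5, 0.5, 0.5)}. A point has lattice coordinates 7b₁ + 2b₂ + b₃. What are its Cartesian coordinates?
(7.5, 2.5, 0.5)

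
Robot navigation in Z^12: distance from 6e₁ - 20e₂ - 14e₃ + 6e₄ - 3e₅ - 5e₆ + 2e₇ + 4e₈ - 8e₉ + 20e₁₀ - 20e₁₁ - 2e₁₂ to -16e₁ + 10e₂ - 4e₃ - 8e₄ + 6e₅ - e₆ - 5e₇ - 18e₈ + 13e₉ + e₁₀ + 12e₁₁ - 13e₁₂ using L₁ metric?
201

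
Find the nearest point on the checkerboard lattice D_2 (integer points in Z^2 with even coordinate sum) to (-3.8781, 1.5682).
(-4, 2)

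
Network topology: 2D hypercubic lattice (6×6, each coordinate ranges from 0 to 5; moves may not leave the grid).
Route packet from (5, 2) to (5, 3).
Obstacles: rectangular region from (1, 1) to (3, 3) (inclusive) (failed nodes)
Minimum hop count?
1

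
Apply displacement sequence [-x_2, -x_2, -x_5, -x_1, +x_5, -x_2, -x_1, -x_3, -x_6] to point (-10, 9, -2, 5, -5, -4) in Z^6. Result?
(-12, 6, -3, 5, -5, -5)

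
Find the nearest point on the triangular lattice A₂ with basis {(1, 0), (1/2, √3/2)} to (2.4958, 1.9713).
(2, 1.732)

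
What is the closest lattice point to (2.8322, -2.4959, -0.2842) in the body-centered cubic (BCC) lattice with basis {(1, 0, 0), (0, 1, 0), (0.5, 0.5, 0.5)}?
(2.5, -2.5, -0.5)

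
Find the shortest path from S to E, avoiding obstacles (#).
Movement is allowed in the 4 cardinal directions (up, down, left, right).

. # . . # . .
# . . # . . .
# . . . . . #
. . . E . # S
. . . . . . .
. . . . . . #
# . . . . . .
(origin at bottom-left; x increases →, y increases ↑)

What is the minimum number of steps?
5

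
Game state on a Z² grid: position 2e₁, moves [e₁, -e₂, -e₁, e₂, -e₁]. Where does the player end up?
(1, 0)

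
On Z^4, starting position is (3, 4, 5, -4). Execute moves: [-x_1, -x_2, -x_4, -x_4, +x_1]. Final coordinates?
(3, 3, 5, -6)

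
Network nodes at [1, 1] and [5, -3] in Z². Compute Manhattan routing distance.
8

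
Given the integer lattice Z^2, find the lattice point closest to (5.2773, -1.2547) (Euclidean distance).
(5, -1)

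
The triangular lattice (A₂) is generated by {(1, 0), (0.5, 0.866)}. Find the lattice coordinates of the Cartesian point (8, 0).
8b₁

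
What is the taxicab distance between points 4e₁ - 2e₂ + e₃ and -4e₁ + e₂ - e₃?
13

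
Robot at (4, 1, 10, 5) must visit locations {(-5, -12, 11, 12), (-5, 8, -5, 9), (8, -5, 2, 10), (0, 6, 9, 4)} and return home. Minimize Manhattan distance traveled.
130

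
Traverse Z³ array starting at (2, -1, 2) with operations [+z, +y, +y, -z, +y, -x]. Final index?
(1, 2, 2)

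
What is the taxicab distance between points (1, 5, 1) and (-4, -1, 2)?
12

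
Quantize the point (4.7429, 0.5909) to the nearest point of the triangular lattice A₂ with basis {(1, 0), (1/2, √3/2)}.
(4.5, 0.866)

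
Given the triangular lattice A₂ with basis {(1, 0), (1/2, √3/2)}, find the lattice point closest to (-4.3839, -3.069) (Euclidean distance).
(-4.5, -2.598)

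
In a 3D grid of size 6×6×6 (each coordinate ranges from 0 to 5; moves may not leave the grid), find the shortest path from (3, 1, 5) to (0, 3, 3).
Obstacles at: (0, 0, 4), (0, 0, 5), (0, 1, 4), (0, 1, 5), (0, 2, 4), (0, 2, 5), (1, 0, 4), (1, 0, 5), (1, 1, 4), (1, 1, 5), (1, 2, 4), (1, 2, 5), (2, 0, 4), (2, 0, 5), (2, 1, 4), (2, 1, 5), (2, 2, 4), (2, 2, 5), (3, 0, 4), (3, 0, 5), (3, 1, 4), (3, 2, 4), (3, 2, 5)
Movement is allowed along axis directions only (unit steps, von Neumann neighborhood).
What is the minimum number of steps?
9
(one shortest path: (3, 1, 5) → (4, 1, 5) → (4, 2, 5) → (4, 3, 5) → (3, 3, 5) → (2, 3, 5) → (1, 3, 5) → (0, 3, 5) → (0, 3, 4) → (0, 3, 3))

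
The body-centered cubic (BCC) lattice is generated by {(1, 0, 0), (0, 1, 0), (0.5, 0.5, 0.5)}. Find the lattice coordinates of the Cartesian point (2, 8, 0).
2b₁ + 8b₂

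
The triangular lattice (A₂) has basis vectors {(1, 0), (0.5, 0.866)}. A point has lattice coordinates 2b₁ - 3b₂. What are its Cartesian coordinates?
(0.5, -2.598)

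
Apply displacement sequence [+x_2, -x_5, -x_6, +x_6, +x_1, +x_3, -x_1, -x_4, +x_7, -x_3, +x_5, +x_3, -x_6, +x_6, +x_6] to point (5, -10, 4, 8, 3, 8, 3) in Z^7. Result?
(5, -9, 5, 7, 3, 9, 4)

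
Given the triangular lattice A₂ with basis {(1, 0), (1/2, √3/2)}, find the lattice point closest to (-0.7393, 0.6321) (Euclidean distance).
(-0.5, 0.866)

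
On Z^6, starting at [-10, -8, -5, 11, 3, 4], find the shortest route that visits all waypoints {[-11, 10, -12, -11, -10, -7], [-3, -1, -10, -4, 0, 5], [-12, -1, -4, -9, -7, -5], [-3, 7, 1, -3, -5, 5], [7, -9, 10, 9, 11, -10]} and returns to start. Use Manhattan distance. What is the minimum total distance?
278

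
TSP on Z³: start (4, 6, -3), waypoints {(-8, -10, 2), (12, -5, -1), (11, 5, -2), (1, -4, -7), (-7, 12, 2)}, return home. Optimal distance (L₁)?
108
(one optimal route: (4, 6, -3) → (11, 5, -2) → (12, -5, -1) → (1, -4, -7) → (-8, -10, 2) → (-7, 12, 2) → (4, 6, -3))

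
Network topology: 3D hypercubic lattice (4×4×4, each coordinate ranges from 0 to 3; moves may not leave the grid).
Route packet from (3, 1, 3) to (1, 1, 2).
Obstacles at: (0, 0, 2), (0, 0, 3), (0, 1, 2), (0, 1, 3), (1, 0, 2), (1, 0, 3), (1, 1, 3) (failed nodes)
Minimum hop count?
3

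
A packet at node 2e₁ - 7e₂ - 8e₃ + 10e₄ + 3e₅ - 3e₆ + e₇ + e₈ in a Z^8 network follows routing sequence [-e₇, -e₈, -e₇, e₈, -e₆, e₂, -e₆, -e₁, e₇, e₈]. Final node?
(1, -6, -8, 10, 3, -5, 0, 2)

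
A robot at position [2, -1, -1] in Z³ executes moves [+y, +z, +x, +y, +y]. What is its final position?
(3, 2, 0)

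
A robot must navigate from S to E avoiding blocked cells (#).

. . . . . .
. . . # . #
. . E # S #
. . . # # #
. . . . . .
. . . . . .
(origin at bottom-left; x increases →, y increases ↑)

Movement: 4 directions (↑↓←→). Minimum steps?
6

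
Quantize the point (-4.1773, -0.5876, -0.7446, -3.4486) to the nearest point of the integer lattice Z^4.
(-4, -1, -1, -3)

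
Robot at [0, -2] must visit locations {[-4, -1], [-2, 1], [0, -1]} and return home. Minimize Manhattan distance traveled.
14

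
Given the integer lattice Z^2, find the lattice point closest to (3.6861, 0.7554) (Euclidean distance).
(4, 1)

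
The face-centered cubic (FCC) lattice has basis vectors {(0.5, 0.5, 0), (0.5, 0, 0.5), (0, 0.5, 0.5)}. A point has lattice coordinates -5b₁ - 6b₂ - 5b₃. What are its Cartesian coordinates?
(-5.5, -5, -5.5)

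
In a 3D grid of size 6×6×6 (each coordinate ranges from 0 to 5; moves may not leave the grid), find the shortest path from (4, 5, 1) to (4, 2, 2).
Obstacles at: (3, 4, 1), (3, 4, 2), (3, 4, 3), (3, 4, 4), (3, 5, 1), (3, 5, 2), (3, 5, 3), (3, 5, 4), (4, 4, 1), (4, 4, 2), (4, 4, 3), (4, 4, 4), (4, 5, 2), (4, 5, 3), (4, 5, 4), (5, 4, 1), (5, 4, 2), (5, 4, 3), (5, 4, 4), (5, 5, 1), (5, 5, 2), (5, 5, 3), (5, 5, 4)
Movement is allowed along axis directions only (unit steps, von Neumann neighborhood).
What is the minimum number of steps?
6
(one shortest path: (4, 5, 1) → (4, 5, 0) → (4, 4, 0) → (4, 3, 0) → (4, 2, 0) → (4, 2, 1) → (4, 2, 2))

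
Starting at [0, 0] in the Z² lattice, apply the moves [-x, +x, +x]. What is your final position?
(1, 0)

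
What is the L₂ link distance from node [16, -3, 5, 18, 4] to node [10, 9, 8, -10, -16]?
37.054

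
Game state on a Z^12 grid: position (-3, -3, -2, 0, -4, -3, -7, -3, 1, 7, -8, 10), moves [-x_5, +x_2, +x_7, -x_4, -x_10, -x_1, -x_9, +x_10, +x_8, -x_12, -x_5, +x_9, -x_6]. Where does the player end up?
(-4, -2, -2, -1, -6, -4, -6, -2, 1, 7, -8, 9)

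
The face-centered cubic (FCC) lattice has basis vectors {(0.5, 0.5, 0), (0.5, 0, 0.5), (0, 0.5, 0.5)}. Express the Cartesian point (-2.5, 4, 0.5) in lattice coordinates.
b₁ - 6b₂ + 7b₃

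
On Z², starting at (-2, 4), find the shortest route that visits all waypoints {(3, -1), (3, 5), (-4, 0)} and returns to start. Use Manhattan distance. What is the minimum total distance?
26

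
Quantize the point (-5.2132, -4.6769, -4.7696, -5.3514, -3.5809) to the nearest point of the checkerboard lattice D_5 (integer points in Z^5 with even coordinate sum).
(-5, -5, -5, -5, -4)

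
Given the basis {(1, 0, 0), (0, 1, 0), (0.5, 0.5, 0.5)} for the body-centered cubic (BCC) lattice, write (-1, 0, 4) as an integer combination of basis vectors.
-5b₁ - 4b₂ + 8b₃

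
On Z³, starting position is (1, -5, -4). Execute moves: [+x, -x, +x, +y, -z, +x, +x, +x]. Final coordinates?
(5, -4, -5)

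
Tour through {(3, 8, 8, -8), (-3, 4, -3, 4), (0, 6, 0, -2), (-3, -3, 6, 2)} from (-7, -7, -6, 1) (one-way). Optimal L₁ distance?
72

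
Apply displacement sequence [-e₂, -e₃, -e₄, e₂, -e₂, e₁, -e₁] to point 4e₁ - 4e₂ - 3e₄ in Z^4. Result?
(4, -5, -1, -4)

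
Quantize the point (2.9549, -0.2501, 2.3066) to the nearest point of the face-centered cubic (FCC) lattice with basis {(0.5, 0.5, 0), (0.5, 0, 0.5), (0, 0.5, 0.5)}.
(3, -0.5, 2.5)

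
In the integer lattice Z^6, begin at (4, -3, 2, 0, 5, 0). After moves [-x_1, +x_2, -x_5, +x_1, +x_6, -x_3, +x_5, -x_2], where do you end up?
(4, -3, 1, 0, 5, 1)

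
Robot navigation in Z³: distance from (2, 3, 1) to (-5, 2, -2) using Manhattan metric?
11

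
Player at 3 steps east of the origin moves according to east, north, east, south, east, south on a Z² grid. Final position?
(6, -1)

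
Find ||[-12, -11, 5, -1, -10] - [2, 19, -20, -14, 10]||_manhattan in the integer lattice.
102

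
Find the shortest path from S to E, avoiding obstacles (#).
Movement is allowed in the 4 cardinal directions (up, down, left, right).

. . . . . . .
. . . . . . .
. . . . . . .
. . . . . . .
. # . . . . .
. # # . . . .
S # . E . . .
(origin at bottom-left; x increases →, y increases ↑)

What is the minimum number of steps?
9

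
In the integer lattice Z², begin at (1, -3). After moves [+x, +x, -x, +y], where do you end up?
(2, -2)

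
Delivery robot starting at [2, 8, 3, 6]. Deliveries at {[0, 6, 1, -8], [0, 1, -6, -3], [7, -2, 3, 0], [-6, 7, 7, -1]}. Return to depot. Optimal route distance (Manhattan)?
100
(one optimal route: (2, 8, 3, 6) → (7, -2, 3, 0) → (0, 1, -6, -3) → (0, 6, 1, -8) → (-6, 7, 7, -1) → (2, 8, 3, 6))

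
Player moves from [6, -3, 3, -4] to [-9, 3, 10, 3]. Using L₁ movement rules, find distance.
35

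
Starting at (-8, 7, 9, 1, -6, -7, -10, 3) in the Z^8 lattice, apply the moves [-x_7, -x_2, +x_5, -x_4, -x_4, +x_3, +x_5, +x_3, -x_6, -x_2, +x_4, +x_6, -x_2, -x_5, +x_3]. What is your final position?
(-8, 4, 12, 0, -5, -7, -11, 3)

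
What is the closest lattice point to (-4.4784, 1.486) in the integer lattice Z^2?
(-4, 1)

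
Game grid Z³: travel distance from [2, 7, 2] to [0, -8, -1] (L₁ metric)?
20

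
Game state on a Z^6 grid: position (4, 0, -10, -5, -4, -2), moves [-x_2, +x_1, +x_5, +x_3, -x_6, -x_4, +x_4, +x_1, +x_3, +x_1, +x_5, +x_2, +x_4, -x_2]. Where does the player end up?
(7, -1, -8, -4, -2, -3)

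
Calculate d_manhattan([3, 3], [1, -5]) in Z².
10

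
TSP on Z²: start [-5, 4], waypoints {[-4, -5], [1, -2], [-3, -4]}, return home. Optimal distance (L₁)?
30
(one optimal route: (-5, 4) → (-4, -5) → (-3, -4) → (1, -2) → (-5, 4))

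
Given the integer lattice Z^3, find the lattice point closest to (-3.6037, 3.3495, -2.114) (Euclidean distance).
(-4, 3, -2)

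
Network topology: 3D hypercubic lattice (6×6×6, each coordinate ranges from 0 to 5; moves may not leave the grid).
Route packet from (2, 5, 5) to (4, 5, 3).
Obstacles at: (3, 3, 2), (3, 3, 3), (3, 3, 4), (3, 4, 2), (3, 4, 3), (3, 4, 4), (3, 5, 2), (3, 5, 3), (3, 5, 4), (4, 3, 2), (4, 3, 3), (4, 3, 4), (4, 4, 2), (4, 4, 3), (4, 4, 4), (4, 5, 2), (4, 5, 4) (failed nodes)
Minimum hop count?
6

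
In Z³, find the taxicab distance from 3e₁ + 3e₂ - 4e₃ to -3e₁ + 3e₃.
16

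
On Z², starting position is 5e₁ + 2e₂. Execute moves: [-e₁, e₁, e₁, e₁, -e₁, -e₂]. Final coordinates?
(6, 1)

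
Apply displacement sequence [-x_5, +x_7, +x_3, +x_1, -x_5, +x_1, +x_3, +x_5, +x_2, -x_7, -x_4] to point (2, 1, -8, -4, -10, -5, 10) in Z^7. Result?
(4, 2, -6, -5, -11, -5, 10)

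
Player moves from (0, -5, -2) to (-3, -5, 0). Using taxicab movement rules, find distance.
5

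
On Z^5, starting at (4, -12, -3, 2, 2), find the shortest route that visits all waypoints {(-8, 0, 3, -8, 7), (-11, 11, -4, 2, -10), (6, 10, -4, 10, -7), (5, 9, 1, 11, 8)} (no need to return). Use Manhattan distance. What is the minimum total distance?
141
(one optimal route: (4, -12, -3, 2, 2) → (-8, 0, 3, -8, 7) → (5, 9, 1, 11, 8) → (6, 10, -4, 10, -7) → (-11, 11, -4, 2, -10))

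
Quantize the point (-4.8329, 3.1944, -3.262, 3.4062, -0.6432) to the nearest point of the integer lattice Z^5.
(-5, 3, -3, 3, -1)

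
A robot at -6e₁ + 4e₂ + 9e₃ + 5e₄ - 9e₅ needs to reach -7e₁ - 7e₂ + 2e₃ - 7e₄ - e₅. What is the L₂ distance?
19.4679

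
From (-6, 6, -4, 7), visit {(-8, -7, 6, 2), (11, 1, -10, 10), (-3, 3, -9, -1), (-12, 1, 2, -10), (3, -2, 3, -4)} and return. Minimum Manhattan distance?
168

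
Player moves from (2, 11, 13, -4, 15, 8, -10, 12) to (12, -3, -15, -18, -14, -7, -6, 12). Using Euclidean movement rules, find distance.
48.5592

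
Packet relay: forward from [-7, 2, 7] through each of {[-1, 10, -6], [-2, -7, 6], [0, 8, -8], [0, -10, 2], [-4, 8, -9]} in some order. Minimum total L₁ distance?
63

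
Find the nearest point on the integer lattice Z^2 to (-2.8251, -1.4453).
(-3, -1)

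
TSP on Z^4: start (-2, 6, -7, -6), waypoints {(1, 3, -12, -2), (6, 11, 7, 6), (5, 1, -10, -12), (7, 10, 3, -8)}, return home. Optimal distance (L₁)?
120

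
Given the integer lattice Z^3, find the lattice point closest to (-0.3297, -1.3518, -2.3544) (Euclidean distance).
(0, -1, -2)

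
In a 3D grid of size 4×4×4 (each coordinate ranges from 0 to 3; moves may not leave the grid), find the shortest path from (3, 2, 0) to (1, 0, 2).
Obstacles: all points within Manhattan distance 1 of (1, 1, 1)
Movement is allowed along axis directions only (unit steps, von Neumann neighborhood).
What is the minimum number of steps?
6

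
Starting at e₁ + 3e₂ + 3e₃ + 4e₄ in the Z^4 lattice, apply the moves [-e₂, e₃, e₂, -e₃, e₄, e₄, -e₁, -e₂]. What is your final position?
(0, 2, 3, 6)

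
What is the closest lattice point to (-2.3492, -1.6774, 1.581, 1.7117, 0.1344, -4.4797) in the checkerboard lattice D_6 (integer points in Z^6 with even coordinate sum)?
(-2, -2, 2, 2, 0, -4)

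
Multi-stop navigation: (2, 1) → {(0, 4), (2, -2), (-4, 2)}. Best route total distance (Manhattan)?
17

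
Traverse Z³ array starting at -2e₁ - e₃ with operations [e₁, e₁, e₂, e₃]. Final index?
(0, 1, 0)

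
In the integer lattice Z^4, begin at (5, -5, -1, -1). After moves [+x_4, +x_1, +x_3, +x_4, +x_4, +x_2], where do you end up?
(6, -4, 0, 2)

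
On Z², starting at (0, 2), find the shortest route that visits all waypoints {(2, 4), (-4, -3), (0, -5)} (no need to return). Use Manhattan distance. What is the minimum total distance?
21
(one optimal route: (0, 2) → (2, 4) → (0, -5) → (-4, -3))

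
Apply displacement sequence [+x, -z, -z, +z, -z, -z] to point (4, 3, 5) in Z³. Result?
(5, 3, 2)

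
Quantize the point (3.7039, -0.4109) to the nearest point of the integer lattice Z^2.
(4, 0)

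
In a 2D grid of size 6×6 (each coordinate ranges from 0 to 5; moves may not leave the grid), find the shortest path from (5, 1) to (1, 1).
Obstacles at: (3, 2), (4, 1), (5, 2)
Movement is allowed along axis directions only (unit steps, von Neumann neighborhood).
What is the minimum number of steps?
6
(one shortest path: (5, 1) → (5, 0) → (4, 0) → (3, 0) → (2, 0) → (1, 0) → (1, 1))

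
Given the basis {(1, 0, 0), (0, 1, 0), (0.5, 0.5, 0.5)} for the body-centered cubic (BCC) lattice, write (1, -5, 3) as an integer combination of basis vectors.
-2b₁ - 8b₂ + 6b₃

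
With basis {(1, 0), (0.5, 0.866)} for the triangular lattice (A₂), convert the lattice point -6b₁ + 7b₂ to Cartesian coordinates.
(-2.5, 6.062)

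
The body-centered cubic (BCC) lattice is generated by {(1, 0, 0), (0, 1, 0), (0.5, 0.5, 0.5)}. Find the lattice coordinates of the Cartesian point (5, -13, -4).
9b₁ - 9b₂ - 8b₃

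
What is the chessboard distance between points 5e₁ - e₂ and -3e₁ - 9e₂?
8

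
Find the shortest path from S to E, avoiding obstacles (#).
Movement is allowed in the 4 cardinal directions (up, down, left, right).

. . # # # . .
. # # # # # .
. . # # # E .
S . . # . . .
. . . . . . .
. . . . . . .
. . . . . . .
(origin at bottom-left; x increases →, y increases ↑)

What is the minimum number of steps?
8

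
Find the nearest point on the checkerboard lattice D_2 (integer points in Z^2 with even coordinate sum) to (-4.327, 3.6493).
(-4, 4)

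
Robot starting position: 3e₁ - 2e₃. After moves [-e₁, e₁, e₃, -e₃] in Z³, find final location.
(3, 0, -2)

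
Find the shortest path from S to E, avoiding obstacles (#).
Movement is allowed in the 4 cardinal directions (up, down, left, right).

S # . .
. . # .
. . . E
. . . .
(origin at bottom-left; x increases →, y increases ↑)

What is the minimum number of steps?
5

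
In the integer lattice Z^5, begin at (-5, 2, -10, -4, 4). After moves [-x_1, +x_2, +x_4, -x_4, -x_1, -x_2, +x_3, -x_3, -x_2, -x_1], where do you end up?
(-8, 1, -10, -4, 4)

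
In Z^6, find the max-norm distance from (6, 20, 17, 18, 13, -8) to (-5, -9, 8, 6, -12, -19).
29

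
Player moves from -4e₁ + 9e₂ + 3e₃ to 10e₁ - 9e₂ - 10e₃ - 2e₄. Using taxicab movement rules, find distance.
47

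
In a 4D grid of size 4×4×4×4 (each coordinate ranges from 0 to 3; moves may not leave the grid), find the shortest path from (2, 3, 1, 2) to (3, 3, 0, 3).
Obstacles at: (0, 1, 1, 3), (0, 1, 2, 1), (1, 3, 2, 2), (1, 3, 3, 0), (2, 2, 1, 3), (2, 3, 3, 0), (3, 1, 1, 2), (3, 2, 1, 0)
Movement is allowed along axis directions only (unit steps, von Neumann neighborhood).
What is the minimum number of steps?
3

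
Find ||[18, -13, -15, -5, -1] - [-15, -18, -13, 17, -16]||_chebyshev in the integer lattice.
33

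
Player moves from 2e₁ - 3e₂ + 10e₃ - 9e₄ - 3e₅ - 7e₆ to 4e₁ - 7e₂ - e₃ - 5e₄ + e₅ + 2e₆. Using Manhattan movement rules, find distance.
34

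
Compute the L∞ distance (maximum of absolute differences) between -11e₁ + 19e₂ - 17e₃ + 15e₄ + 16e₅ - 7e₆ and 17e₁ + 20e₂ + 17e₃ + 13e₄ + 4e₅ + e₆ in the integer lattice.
34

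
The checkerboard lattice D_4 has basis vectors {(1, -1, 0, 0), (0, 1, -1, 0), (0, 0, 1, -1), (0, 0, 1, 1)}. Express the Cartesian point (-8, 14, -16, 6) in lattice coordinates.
-8b₁ + 6b₂ - 8b₃ - 2b₄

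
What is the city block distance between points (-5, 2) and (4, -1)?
12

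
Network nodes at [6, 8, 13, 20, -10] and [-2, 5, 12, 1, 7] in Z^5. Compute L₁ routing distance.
48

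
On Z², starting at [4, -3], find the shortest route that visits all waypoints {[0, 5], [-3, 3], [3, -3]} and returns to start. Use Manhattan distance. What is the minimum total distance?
30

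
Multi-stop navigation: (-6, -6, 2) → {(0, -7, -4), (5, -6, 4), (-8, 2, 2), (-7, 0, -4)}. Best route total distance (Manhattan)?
47
(one optimal route: (-6, -6, 2) → (-8, 2, 2) → (-7, 0, -4) → (0, -7, -4) → (5, -6, 4))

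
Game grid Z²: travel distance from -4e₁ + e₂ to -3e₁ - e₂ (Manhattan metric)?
3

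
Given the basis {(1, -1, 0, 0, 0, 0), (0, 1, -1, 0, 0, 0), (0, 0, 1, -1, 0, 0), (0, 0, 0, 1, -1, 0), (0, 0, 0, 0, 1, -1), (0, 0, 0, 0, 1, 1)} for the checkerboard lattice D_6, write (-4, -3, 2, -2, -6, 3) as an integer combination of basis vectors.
-4b₁ - 7b₂ - 5b₃ - 7b₄ - 8b₅ - 5b₆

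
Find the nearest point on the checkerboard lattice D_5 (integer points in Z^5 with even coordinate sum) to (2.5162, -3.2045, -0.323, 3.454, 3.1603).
(3, -3, 0, 3, 3)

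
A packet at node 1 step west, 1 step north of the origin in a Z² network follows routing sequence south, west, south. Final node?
(-2, -1)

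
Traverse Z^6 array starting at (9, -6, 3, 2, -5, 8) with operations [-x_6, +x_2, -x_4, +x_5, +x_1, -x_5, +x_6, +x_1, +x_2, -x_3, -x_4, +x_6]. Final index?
(11, -4, 2, 0, -5, 9)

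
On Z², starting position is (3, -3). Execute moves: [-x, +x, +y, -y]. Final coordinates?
(3, -3)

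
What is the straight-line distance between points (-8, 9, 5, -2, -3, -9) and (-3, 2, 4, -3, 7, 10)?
23.1733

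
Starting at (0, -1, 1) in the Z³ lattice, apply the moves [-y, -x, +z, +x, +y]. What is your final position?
(0, -1, 2)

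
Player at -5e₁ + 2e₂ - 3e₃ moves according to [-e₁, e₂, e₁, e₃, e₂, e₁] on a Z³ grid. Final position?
(-4, 4, -2)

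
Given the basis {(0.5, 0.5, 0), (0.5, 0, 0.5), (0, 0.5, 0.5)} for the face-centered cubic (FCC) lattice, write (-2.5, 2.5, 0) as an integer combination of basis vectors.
-5b₂ + 5b₃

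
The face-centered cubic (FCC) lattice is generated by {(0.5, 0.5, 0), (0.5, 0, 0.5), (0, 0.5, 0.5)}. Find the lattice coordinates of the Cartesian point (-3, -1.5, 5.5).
-10b₁ + 4b₂ + 7b₃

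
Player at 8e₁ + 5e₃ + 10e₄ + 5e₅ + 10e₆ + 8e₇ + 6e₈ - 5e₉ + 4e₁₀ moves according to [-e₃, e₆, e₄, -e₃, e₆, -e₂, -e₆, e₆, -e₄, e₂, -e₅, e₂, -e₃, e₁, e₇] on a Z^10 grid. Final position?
(9, 1, 2, 10, 4, 12, 9, 6, -5, 4)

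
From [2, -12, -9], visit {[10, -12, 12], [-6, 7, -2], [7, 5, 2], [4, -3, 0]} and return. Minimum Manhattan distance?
120
(one optimal route: (2, -12, -9) → (10, -12, 12) → (7, 5, 2) → (-6, 7, -2) → (4, -3, 0) → (2, -12, -9))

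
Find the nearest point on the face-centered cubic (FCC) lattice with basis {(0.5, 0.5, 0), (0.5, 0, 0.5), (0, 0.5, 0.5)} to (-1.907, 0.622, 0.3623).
(-2, 0.5, 0.5)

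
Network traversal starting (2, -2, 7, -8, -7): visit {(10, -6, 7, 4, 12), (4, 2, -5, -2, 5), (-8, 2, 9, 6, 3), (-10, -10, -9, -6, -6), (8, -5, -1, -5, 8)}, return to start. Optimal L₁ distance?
208
(one optimal route: (2, -2, 7, -8, -7) → (-8, 2, 9, 6, 3) → (10, -6, 7, 4, 12) → (8, -5, -1, -5, 8) → (4, 2, -5, -2, 5) → (-10, -10, -9, -6, -6) → (2, -2, 7, -8, -7))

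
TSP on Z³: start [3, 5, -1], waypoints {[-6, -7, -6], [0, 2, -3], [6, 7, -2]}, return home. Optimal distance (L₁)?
62
(one optimal route: (3, 5, -1) → (-6, -7, -6) → (0, 2, -3) → (6, 7, -2) → (3, 5, -1))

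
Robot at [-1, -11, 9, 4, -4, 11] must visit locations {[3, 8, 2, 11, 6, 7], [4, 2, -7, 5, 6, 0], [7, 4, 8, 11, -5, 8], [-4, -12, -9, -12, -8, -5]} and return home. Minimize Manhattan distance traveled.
208
(one optimal route: (-1, -11, 9, 4, -4, 11) → (7, 4, 8, 11, -5, 8) → (3, 8, 2, 11, 6, 7) → (4, 2, -7, 5, 6, 0) → (-4, -12, -9, -12, -8, -5) → (-1, -11, 9, 4, -4, 11))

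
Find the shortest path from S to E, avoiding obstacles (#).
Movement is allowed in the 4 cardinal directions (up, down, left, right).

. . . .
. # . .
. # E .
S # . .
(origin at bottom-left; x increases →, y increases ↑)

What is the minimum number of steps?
7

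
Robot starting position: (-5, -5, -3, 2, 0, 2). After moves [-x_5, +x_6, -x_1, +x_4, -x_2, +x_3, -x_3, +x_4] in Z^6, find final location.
(-6, -6, -3, 4, -1, 3)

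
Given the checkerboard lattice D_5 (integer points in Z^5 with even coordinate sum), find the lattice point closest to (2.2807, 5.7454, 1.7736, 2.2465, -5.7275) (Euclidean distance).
(2, 6, 2, 2, -6)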